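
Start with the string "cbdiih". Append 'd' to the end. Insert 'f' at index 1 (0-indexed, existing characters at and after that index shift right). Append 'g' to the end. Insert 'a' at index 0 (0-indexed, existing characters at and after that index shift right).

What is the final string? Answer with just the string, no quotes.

Applying each edit step by step:
Start: "cbdiih"
Op 1 (append 'd'): "cbdiih" -> "cbdiihd"
Op 2 (insert 'f' at idx 1): "cbdiihd" -> "cfbdiihd"
Op 3 (append 'g'): "cfbdiihd" -> "cfbdiihdg"
Op 4 (insert 'a' at idx 0): "cfbdiihdg" -> "acfbdiihdg"

Answer: acfbdiihdg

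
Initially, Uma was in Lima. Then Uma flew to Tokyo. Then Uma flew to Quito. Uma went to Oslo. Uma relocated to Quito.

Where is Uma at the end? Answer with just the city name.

Tracking Uma's location:
Start: Uma is in Lima.
After move 1: Lima -> Tokyo. Uma is in Tokyo.
After move 2: Tokyo -> Quito. Uma is in Quito.
After move 3: Quito -> Oslo. Uma is in Oslo.
After move 4: Oslo -> Quito. Uma is in Quito.

Answer: Quito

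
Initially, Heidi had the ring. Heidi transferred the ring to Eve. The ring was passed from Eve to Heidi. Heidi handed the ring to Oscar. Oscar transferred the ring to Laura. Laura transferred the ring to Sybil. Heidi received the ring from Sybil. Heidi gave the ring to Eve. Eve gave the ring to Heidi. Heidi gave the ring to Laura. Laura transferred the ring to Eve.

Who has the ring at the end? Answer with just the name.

Answer: Eve

Derivation:
Tracking the ring through each event:
Start: Heidi has the ring.
After event 1: Eve has the ring.
After event 2: Heidi has the ring.
After event 3: Oscar has the ring.
After event 4: Laura has the ring.
After event 5: Sybil has the ring.
After event 6: Heidi has the ring.
After event 7: Eve has the ring.
After event 8: Heidi has the ring.
After event 9: Laura has the ring.
After event 10: Eve has the ring.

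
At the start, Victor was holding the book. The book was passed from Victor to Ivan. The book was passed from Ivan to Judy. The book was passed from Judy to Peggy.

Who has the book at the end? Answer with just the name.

Tracking the book through each event:
Start: Victor has the book.
After event 1: Ivan has the book.
After event 2: Judy has the book.
After event 3: Peggy has the book.

Answer: Peggy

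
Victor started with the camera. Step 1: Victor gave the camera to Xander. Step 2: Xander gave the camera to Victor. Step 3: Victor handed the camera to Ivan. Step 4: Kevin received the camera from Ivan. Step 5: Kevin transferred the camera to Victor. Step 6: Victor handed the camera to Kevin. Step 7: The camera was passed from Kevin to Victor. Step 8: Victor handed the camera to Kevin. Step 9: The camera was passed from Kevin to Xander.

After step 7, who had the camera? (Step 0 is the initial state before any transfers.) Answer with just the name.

Answer: Victor

Derivation:
Tracking the camera holder through step 7:
After step 0 (start): Victor
After step 1: Xander
After step 2: Victor
After step 3: Ivan
After step 4: Kevin
After step 5: Victor
After step 6: Kevin
After step 7: Victor

At step 7, the holder is Victor.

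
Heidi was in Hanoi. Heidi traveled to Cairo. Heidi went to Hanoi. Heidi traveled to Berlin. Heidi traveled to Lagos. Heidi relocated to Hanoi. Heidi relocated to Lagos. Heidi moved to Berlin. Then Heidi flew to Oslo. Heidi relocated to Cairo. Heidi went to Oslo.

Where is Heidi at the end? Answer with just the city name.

Answer: Oslo

Derivation:
Tracking Heidi's location:
Start: Heidi is in Hanoi.
After move 1: Hanoi -> Cairo. Heidi is in Cairo.
After move 2: Cairo -> Hanoi. Heidi is in Hanoi.
After move 3: Hanoi -> Berlin. Heidi is in Berlin.
After move 4: Berlin -> Lagos. Heidi is in Lagos.
After move 5: Lagos -> Hanoi. Heidi is in Hanoi.
After move 6: Hanoi -> Lagos. Heidi is in Lagos.
After move 7: Lagos -> Berlin. Heidi is in Berlin.
After move 8: Berlin -> Oslo. Heidi is in Oslo.
After move 9: Oslo -> Cairo. Heidi is in Cairo.
After move 10: Cairo -> Oslo. Heidi is in Oslo.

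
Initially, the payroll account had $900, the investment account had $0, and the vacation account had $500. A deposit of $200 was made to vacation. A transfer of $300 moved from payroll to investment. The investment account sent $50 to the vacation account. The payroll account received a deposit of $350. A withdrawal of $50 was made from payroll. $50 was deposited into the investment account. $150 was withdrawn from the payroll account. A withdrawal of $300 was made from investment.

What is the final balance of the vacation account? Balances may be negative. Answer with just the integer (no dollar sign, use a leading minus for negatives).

Tracking account balances step by step:
Start: payroll=900, investment=0, vacation=500
Event 1 (deposit 200 to vacation): vacation: 500 + 200 = 700. Balances: payroll=900, investment=0, vacation=700
Event 2 (transfer 300 payroll -> investment): payroll: 900 - 300 = 600, investment: 0 + 300 = 300. Balances: payroll=600, investment=300, vacation=700
Event 3 (transfer 50 investment -> vacation): investment: 300 - 50 = 250, vacation: 700 + 50 = 750. Balances: payroll=600, investment=250, vacation=750
Event 4 (deposit 350 to payroll): payroll: 600 + 350 = 950. Balances: payroll=950, investment=250, vacation=750
Event 5 (withdraw 50 from payroll): payroll: 950 - 50 = 900. Balances: payroll=900, investment=250, vacation=750
Event 6 (deposit 50 to investment): investment: 250 + 50 = 300. Balances: payroll=900, investment=300, vacation=750
Event 7 (withdraw 150 from payroll): payroll: 900 - 150 = 750. Balances: payroll=750, investment=300, vacation=750
Event 8 (withdraw 300 from investment): investment: 300 - 300 = 0. Balances: payroll=750, investment=0, vacation=750

Final balance of vacation: 750

Answer: 750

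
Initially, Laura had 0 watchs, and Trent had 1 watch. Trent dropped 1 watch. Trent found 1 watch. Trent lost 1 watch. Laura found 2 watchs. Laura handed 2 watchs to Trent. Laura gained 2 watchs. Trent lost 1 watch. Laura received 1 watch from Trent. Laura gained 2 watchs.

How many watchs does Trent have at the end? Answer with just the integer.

Tracking counts step by step:
Start: Laura=0, Trent=1
Event 1 (Trent -1): Trent: 1 -> 0. State: Laura=0, Trent=0
Event 2 (Trent +1): Trent: 0 -> 1. State: Laura=0, Trent=1
Event 3 (Trent -1): Trent: 1 -> 0. State: Laura=0, Trent=0
Event 4 (Laura +2): Laura: 0 -> 2. State: Laura=2, Trent=0
Event 5 (Laura -> Trent, 2): Laura: 2 -> 0, Trent: 0 -> 2. State: Laura=0, Trent=2
Event 6 (Laura +2): Laura: 0 -> 2. State: Laura=2, Trent=2
Event 7 (Trent -1): Trent: 2 -> 1. State: Laura=2, Trent=1
Event 8 (Trent -> Laura, 1): Trent: 1 -> 0, Laura: 2 -> 3. State: Laura=3, Trent=0
Event 9 (Laura +2): Laura: 3 -> 5. State: Laura=5, Trent=0

Trent's final count: 0

Answer: 0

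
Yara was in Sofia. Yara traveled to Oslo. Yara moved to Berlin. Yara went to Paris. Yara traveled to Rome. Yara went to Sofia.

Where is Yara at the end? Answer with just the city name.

Tracking Yara's location:
Start: Yara is in Sofia.
After move 1: Sofia -> Oslo. Yara is in Oslo.
After move 2: Oslo -> Berlin. Yara is in Berlin.
After move 3: Berlin -> Paris. Yara is in Paris.
After move 4: Paris -> Rome. Yara is in Rome.
After move 5: Rome -> Sofia. Yara is in Sofia.

Answer: Sofia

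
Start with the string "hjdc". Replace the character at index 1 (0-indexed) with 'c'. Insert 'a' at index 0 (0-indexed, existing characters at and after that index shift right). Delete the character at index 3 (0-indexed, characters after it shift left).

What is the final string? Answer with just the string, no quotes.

Answer: ahcc

Derivation:
Applying each edit step by step:
Start: "hjdc"
Op 1 (replace idx 1: 'j' -> 'c'): "hjdc" -> "hcdc"
Op 2 (insert 'a' at idx 0): "hcdc" -> "ahcdc"
Op 3 (delete idx 3 = 'd'): "ahcdc" -> "ahcc"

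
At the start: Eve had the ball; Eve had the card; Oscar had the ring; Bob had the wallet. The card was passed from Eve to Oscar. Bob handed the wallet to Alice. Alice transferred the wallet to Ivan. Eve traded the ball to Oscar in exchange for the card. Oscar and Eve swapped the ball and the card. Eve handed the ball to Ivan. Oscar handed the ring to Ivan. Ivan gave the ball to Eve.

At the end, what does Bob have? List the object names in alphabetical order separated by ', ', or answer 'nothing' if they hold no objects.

Answer: nothing

Derivation:
Tracking all object holders:
Start: ball:Eve, card:Eve, ring:Oscar, wallet:Bob
Event 1 (give card: Eve -> Oscar). State: ball:Eve, card:Oscar, ring:Oscar, wallet:Bob
Event 2 (give wallet: Bob -> Alice). State: ball:Eve, card:Oscar, ring:Oscar, wallet:Alice
Event 3 (give wallet: Alice -> Ivan). State: ball:Eve, card:Oscar, ring:Oscar, wallet:Ivan
Event 4 (swap ball<->card: now ball:Oscar, card:Eve). State: ball:Oscar, card:Eve, ring:Oscar, wallet:Ivan
Event 5 (swap ball<->card: now ball:Eve, card:Oscar). State: ball:Eve, card:Oscar, ring:Oscar, wallet:Ivan
Event 6 (give ball: Eve -> Ivan). State: ball:Ivan, card:Oscar, ring:Oscar, wallet:Ivan
Event 7 (give ring: Oscar -> Ivan). State: ball:Ivan, card:Oscar, ring:Ivan, wallet:Ivan
Event 8 (give ball: Ivan -> Eve). State: ball:Eve, card:Oscar, ring:Ivan, wallet:Ivan

Final state: ball:Eve, card:Oscar, ring:Ivan, wallet:Ivan
Bob holds: (nothing).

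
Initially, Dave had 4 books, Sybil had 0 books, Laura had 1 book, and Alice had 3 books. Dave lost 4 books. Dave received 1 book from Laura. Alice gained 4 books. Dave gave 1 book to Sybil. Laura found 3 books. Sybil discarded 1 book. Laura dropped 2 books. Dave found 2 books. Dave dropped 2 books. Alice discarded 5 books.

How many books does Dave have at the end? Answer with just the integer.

Answer: 0

Derivation:
Tracking counts step by step:
Start: Dave=4, Sybil=0, Laura=1, Alice=3
Event 1 (Dave -4): Dave: 4 -> 0. State: Dave=0, Sybil=0, Laura=1, Alice=3
Event 2 (Laura -> Dave, 1): Laura: 1 -> 0, Dave: 0 -> 1. State: Dave=1, Sybil=0, Laura=0, Alice=3
Event 3 (Alice +4): Alice: 3 -> 7. State: Dave=1, Sybil=0, Laura=0, Alice=7
Event 4 (Dave -> Sybil, 1): Dave: 1 -> 0, Sybil: 0 -> 1. State: Dave=0, Sybil=1, Laura=0, Alice=7
Event 5 (Laura +3): Laura: 0 -> 3. State: Dave=0, Sybil=1, Laura=3, Alice=7
Event 6 (Sybil -1): Sybil: 1 -> 0. State: Dave=0, Sybil=0, Laura=3, Alice=7
Event 7 (Laura -2): Laura: 3 -> 1. State: Dave=0, Sybil=0, Laura=1, Alice=7
Event 8 (Dave +2): Dave: 0 -> 2. State: Dave=2, Sybil=0, Laura=1, Alice=7
Event 9 (Dave -2): Dave: 2 -> 0. State: Dave=0, Sybil=0, Laura=1, Alice=7
Event 10 (Alice -5): Alice: 7 -> 2. State: Dave=0, Sybil=0, Laura=1, Alice=2

Dave's final count: 0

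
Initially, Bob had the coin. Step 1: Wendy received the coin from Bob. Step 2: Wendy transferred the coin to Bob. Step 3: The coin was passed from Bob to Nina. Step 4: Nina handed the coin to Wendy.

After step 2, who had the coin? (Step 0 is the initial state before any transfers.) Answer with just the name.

Tracking the coin holder through step 2:
After step 0 (start): Bob
After step 1: Wendy
After step 2: Bob

At step 2, the holder is Bob.

Answer: Bob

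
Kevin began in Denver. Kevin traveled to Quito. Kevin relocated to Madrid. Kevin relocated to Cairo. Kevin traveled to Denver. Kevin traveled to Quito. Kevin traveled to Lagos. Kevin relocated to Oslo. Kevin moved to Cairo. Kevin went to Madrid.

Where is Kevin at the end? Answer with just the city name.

Answer: Madrid

Derivation:
Tracking Kevin's location:
Start: Kevin is in Denver.
After move 1: Denver -> Quito. Kevin is in Quito.
After move 2: Quito -> Madrid. Kevin is in Madrid.
After move 3: Madrid -> Cairo. Kevin is in Cairo.
After move 4: Cairo -> Denver. Kevin is in Denver.
After move 5: Denver -> Quito. Kevin is in Quito.
After move 6: Quito -> Lagos. Kevin is in Lagos.
After move 7: Lagos -> Oslo. Kevin is in Oslo.
After move 8: Oslo -> Cairo. Kevin is in Cairo.
After move 9: Cairo -> Madrid. Kevin is in Madrid.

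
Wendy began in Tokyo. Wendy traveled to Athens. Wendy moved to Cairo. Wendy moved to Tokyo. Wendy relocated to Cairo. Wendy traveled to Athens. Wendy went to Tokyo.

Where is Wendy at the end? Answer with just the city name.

Answer: Tokyo

Derivation:
Tracking Wendy's location:
Start: Wendy is in Tokyo.
After move 1: Tokyo -> Athens. Wendy is in Athens.
After move 2: Athens -> Cairo. Wendy is in Cairo.
After move 3: Cairo -> Tokyo. Wendy is in Tokyo.
After move 4: Tokyo -> Cairo. Wendy is in Cairo.
After move 5: Cairo -> Athens. Wendy is in Athens.
After move 6: Athens -> Tokyo. Wendy is in Tokyo.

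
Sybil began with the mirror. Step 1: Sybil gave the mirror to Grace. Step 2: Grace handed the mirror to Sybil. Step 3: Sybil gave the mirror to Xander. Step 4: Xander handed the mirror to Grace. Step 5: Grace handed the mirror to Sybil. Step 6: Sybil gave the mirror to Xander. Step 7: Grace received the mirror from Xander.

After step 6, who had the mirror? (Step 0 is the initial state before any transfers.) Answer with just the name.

Tracking the mirror holder through step 6:
After step 0 (start): Sybil
After step 1: Grace
After step 2: Sybil
After step 3: Xander
After step 4: Grace
After step 5: Sybil
After step 6: Xander

At step 6, the holder is Xander.

Answer: Xander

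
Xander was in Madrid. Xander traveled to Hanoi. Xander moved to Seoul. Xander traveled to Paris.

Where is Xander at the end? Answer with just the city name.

Answer: Paris

Derivation:
Tracking Xander's location:
Start: Xander is in Madrid.
After move 1: Madrid -> Hanoi. Xander is in Hanoi.
After move 2: Hanoi -> Seoul. Xander is in Seoul.
After move 3: Seoul -> Paris. Xander is in Paris.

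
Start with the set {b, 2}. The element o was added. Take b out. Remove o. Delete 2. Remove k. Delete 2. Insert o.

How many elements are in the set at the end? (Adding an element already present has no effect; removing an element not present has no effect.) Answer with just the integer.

Tracking the set through each operation:
Start: {2, b}
Event 1 (add o): added. Set: {2, b, o}
Event 2 (remove b): removed. Set: {2, o}
Event 3 (remove o): removed. Set: {2}
Event 4 (remove 2): removed. Set: {}
Event 5 (remove k): not present, no change. Set: {}
Event 6 (remove 2): not present, no change. Set: {}
Event 7 (add o): added. Set: {o}

Final set: {o} (size 1)

Answer: 1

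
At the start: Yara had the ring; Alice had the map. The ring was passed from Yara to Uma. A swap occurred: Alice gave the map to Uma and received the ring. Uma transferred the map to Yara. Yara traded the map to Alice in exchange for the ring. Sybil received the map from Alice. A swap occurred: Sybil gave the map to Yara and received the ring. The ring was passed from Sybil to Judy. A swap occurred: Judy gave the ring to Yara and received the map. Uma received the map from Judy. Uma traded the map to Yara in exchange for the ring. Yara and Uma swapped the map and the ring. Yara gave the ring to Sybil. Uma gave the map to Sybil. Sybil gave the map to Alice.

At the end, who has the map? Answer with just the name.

Tracking all object holders:
Start: ring:Yara, map:Alice
Event 1 (give ring: Yara -> Uma). State: ring:Uma, map:Alice
Event 2 (swap map<->ring: now map:Uma, ring:Alice). State: ring:Alice, map:Uma
Event 3 (give map: Uma -> Yara). State: ring:Alice, map:Yara
Event 4 (swap map<->ring: now map:Alice, ring:Yara). State: ring:Yara, map:Alice
Event 5 (give map: Alice -> Sybil). State: ring:Yara, map:Sybil
Event 6 (swap map<->ring: now map:Yara, ring:Sybil). State: ring:Sybil, map:Yara
Event 7 (give ring: Sybil -> Judy). State: ring:Judy, map:Yara
Event 8 (swap ring<->map: now ring:Yara, map:Judy). State: ring:Yara, map:Judy
Event 9 (give map: Judy -> Uma). State: ring:Yara, map:Uma
Event 10 (swap map<->ring: now map:Yara, ring:Uma). State: ring:Uma, map:Yara
Event 11 (swap map<->ring: now map:Uma, ring:Yara). State: ring:Yara, map:Uma
Event 12 (give ring: Yara -> Sybil). State: ring:Sybil, map:Uma
Event 13 (give map: Uma -> Sybil). State: ring:Sybil, map:Sybil
Event 14 (give map: Sybil -> Alice). State: ring:Sybil, map:Alice

Final state: ring:Sybil, map:Alice
The map is held by Alice.

Answer: Alice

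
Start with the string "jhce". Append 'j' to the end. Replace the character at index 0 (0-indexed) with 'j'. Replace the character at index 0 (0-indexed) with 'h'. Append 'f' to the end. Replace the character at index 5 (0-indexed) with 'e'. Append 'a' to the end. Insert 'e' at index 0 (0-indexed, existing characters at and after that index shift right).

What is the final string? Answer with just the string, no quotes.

Applying each edit step by step:
Start: "jhce"
Op 1 (append 'j'): "jhce" -> "jhcej"
Op 2 (replace idx 0: 'j' -> 'j'): "jhcej" -> "jhcej"
Op 3 (replace idx 0: 'j' -> 'h'): "jhcej" -> "hhcej"
Op 4 (append 'f'): "hhcej" -> "hhcejf"
Op 5 (replace idx 5: 'f' -> 'e'): "hhcejf" -> "hhceje"
Op 6 (append 'a'): "hhceje" -> "hhcejea"
Op 7 (insert 'e' at idx 0): "hhcejea" -> "ehhcejea"

Answer: ehhcejea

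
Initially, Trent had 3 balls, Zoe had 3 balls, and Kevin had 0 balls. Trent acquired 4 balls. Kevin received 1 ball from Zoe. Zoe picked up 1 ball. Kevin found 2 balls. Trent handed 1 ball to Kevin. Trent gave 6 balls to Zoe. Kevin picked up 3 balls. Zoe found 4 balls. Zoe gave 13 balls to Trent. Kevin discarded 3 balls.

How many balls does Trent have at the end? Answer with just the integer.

Tracking counts step by step:
Start: Trent=3, Zoe=3, Kevin=0
Event 1 (Trent +4): Trent: 3 -> 7. State: Trent=7, Zoe=3, Kevin=0
Event 2 (Zoe -> Kevin, 1): Zoe: 3 -> 2, Kevin: 0 -> 1. State: Trent=7, Zoe=2, Kevin=1
Event 3 (Zoe +1): Zoe: 2 -> 3. State: Trent=7, Zoe=3, Kevin=1
Event 4 (Kevin +2): Kevin: 1 -> 3. State: Trent=7, Zoe=3, Kevin=3
Event 5 (Trent -> Kevin, 1): Trent: 7 -> 6, Kevin: 3 -> 4. State: Trent=6, Zoe=3, Kevin=4
Event 6 (Trent -> Zoe, 6): Trent: 6 -> 0, Zoe: 3 -> 9. State: Trent=0, Zoe=9, Kevin=4
Event 7 (Kevin +3): Kevin: 4 -> 7. State: Trent=0, Zoe=9, Kevin=7
Event 8 (Zoe +4): Zoe: 9 -> 13. State: Trent=0, Zoe=13, Kevin=7
Event 9 (Zoe -> Trent, 13): Zoe: 13 -> 0, Trent: 0 -> 13. State: Trent=13, Zoe=0, Kevin=7
Event 10 (Kevin -3): Kevin: 7 -> 4. State: Trent=13, Zoe=0, Kevin=4

Trent's final count: 13

Answer: 13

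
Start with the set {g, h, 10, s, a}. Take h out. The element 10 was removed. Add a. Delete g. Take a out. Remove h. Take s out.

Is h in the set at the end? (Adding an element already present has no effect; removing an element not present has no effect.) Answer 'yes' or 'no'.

Answer: no

Derivation:
Tracking the set through each operation:
Start: {10, a, g, h, s}
Event 1 (remove h): removed. Set: {10, a, g, s}
Event 2 (remove 10): removed. Set: {a, g, s}
Event 3 (add a): already present, no change. Set: {a, g, s}
Event 4 (remove g): removed. Set: {a, s}
Event 5 (remove a): removed. Set: {s}
Event 6 (remove h): not present, no change. Set: {s}
Event 7 (remove s): removed. Set: {}

Final set: {} (size 0)
h is NOT in the final set.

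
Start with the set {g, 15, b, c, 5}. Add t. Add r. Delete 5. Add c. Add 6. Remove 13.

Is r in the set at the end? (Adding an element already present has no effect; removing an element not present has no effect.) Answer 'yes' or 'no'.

Answer: yes

Derivation:
Tracking the set through each operation:
Start: {15, 5, b, c, g}
Event 1 (add t): added. Set: {15, 5, b, c, g, t}
Event 2 (add r): added. Set: {15, 5, b, c, g, r, t}
Event 3 (remove 5): removed. Set: {15, b, c, g, r, t}
Event 4 (add c): already present, no change. Set: {15, b, c, g, r, t}
Event 5 (add 6): added. Set: {15, 6, b, c, g, r, t}
Event 6 (remove 13): not present, no change. Set: {15, 6, b, c, g, r, t}

Final set: {15, 6, b, c, g, r, t} (size 7)
r is in the final set.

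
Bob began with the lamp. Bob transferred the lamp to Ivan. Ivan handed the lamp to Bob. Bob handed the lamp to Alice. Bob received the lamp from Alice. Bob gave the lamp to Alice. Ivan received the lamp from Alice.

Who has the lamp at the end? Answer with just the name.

Answer: Ivan

Derivation:
Tracking the lamp through each event:
Start: Bob has the lamp.
After event 1: Ivan has the lamp.
After event 2: Bob has the lamp.
After event 3: Alice has the lamp.
After event 4: Bob has the lamp.
After event 5: Alice has the lamp.
After event 6: Ivan has the lamp.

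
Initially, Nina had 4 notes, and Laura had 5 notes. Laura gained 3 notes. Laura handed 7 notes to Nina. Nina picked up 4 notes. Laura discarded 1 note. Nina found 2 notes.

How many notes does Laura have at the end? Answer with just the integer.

Answer: 0

Derivation:
Tracking counts step by step:
Start: Nina=4, Laura=5
Event 1 (Laura +3): Laura: 5 -> 8. State: Nina=4, Laura=8
Event 2 (Laura -> Nina, 7): Laura: 8 -> 1, Nina: 4 -> 11. State: Nina=11, Laura=1
Event 3 (Nina +4): Nina: 11 -> 15. State: Nina=15, Laura=1
Event 4 (Laura -1): Laura: 1 -> 0. State: Nina=15, Laura=0
Event 5 (Nina +2): Nina: 15 -> 17. State: Nina=17, Laura=0

Laura's final count: 0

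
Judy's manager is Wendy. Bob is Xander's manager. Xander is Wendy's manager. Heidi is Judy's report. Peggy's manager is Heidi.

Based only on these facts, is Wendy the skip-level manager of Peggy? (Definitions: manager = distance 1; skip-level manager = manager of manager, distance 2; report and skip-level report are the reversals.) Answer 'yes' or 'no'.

Reconstructing the manager chain from the given facts:
  Bob -> Xander -> Wendy -> Judy -> Heidi -> Peggy
(each arrow means 'manager of the next')
Positions in the chain (0 = top):
  position of Bob: 0
  position of Xander: 1
  position of Wendy: 2
  position of Judy: 3
  position of Heidi: 4
  position of Peggy: 5

Wendy is at position 2, Peggy is at position 5; signed distance (j - i) = 3.
'skip-level manager' requires j - i = 2. Actual distance is 3, so the relation does NOT hold.

Answer: no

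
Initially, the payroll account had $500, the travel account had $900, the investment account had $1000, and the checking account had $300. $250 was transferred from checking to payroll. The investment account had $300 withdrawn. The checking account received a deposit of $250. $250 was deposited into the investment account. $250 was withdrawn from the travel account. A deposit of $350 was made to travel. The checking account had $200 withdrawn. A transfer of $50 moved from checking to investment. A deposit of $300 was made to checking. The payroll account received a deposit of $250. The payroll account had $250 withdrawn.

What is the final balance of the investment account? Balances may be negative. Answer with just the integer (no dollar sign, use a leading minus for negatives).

Answer: 1000

Derivation:
Tracking account balances step by step:
Start: payroll=500, travel=900, investment=1000, checking=300
Event 1 (transfer 250 checking -> payroll): checking: 300 - 250 = 50, payroll: 500 + 250 = 750. Balances: payroll=750, travel=900, investment=1000, checking=50
Event 2 (withdraw 300 from investment): investment: 1000 - 300 = 700. Balances: payroll=750, travel=900, investment=700, checking=50
Event 3 (deposit 250 to checking): checking: 50 + 250 = 300. Balances: payroll=750, travel=900, investment=700, checking=300
Event 4 (deposit 250 to investment): investment: 700 + 250 = 950. Balances: payroll=750, travel=900, investment=950, checking=300
Event 5 (withdraw 250 from travel): travel: 900 - 250 = 650. Balances: payroll=750, travel=650, investment=950, checking=300
Event 6 (deposit 350 to travel): travel: 650 + 350 = 1000. Balances: payroll=750, travel=1000, investment=950, checking=300
Event 7 (withdraw 200 from checking): checking: 300 - 200 = 100. Balances: payroll=750, travel=1000, investment=950, checking=100
Event 8 (transfer 50 checking -> investment): checking: 100 - 50 = 50, investment: 950 + 50 = 1000. Balances: payroll=750, travel=1000, investment=1000, checking=50
Event 9 (deposit 300 to checking): checking: 50 + 300 = 350. Balances: payroll=750, travel=1000, investment=1000, checking=350
Event 10 (deposit 250 to payroll): payroll: 750 + 250 = 1000. Balances: payroll=1000, travel=1000, investment=1000, checking=350
Event 11 (withdraw 250 from payroll): payroll: 1000 - 250 = 750. Balances: payroll=750, travel=1000, investment=1000, checking=350

Final balance of investment: 1000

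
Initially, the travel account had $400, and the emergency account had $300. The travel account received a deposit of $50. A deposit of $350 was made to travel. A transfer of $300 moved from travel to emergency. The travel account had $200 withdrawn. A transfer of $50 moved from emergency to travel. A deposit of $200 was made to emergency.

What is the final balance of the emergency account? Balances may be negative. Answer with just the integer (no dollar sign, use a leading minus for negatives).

Tracking account balances step by step:
Start: travel=400, emergency=300
Event 1 (deposit 50 to travel): travel: 400 + 50 = 450. Balances: travel=450, emergency=300
Event 2 (deposit 350 to travel): travel: 450 + 350 = 800. Balances: travel=800, emergency=300
Event 3 (transfer 300 travel -> emergency): travel: 800 - 300 = 500, emergency: 300 + 300 = 600. Balances: travel=500, emergency=600
Event 4 (withdraw 200 from travel): travel: 500 - 200 = 300. Balances: travel=300, emergency=600
Event 5 (transfer 50 emergency -> travel): emergency: 600 - 50 = 550, travel: 300 + 50 = 350. Balances: travel=350, emergency=550
Event 6 (deposit 200 to emergency): emergency: 550 + 200 = 750. Balances: travel=350, emergency=750

Final balance of emergency: 750

Answer: 750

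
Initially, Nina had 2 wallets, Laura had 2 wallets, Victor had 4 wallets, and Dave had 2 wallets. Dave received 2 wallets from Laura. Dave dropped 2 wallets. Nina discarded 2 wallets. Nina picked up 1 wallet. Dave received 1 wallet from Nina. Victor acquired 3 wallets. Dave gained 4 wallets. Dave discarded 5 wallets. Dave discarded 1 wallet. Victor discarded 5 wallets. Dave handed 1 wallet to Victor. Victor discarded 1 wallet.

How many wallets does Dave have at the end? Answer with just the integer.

Tracking counts step by step:
Start: Nina=2, Laura=2, Victor=4, Dave=2
Event 1 (Laura -> Dave, 2): Laura: 2 -> 0, Dave: 2 -> 4. State: Nina=2, Laura=0, Victor=4, Dave=4
Event 2 (Dave -2): Dave: 4 -> 2. State: Nina=2, Laura=0, Victor=4, Dave=2
Event 3 (Nina -2): Nina: 2 -> 0. State: Nina=0, Laura=0, Victor=4, Dave=2
Event 4 (Nina +1): Nina: 0 -> 1. State: Nina=1, Laura=0, Victor=4, Dave=2
Event 5 (Nina -> Dave, 1): Nina: 1 -> 0, Dave: 2 -> 3. State: Nina=0, Laura=0, Victor=4, Dave=3
Event 6 (Victor +3): Victor: 4 -> 7. State: Nina=0, Laura=0, Victor=7, Dave=3
Event 7 (Dave +4): Dave: 3 -> 7. State: Nina=0, Laura=0, Victor=7, Dave=7
Event 8 (Dave -5): Dave: 7 -> 2. State: Nina=0, Laura=0, Victor=7, Dave=2
Event 9 (Dave -1): Dave: 2 -> 1. State: Nina=0, Laura=0, Victor=7, Dave=1
Event 10 (Victor -5): Victor: 7 -> 2. State: Nina=0, Laura=0, Victor=2, Dave=1
Event 11 (Dave -> Victor, 1): Dave: 1 -> 0, Victor: 2 -> 3. State: Nina=0, Laura=0, Victor=3, Dave=0
Event 12 (Victor -1): Victor: 3 -> 2. State: Nina=0, Laura=0, Victor=2, Dave=0

Dave's final count: 0

Answer: 0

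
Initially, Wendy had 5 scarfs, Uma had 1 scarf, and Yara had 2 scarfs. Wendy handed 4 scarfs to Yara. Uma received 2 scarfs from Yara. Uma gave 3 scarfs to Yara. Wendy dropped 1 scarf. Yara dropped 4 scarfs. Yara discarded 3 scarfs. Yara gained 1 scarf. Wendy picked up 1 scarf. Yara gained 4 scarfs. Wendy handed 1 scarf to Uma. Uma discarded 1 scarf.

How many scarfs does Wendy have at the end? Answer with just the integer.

Answer: 0

Derivation:
Tracking counts step by step:
Start: Wendy=5, Uma=1, Yara=2
Event 1 (Wendy -> Yara, 4): Wendy: 5 -> 1, Yara: 2 -> 6. State: Wendy=1, Uma=1, Yara=6
Event 2 (Yara -> Uma, 2): Yara: 6 -> 4, Uma: 1 -> 3. State: Wendy=1, Uma=3, Yara=4
Event 3 (Uma -> Yara, 3): Uma: 3 -> 0, Yara: 4 -> 7. State: Wendy=1, Uma=0, Yara=7
Event 4 (Wendy -1): Wendy: 1 -> 0. State: Wendy=0, Uma=0, Yara=7
Event 5 (Yara -4): Yara: 7 -> 3. State: Wendy=0, Uma=0, Yara=3
Event 6 (Yara -3): Yara: 3 -> 0. State: Wendy=0, Uma=0, Yara=0
Event 7 (Yara +1): Yara: 0 -> 1. State: Wendy=0, Uma=0, Yara=1
Event 8 (Wendy +1): Wendy: 0 -> 1. State: Wendy=1, Uma=0, Yara=1
Event 9 (Yara +4): Yara: 1 -> 5. State: Wendy=1, Uma=0, Yara=5
Event 10 (Wendy -> Uma, 1): Wendy: 1 -> 0, Uma: 0 -> 1. State: Wendy=0, Uma=1, Yara=5
Event 11 (Uma -1): Uma: 1 -> 0. State: Wendy=0, Uma=0, Yara=5

Wendy's final count: 0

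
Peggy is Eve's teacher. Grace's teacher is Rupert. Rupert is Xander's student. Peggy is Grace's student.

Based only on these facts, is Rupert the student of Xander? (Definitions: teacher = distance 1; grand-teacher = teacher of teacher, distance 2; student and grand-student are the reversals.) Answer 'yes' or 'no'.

Answer: yes

Derivation:
Reconstructing the teacher chain from the given facts:
  Xander -> Rupert -> Grace -> Peggy -> Eve
(each arrow means 'teacher of the next')
Positions in the chain (0 = top):
  position of Xander: 0
  position of Rupert: 1
  position of Grace: 2
  position of Peggy: 3
  position of Eve: 4

Rupert is at position 1, Xander is at position 0; signed distance (j - i) = -1.
'student' requires j - i = -1. Actual distance is -1, so the relation HOLDS.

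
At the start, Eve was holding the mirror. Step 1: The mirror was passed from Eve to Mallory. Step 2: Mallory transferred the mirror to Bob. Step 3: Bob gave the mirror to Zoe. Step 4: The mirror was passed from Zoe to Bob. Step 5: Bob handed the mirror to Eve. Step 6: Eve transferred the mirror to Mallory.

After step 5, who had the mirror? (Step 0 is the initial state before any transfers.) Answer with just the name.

Answer: Eve

Derivation:
Tracking the mirror holder through step 5:
After step 0 (start): Eve
After step 1: Mallory
After step 2: Bob
After step 3: Zoe
After step 4: Bob
After step 5: Eve

At step 5, the holder is Eve.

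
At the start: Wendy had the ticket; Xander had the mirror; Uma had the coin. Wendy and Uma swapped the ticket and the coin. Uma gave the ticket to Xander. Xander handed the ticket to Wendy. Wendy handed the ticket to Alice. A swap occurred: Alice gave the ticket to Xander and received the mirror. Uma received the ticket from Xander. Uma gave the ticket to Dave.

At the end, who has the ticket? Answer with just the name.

Answer: Dave

Derivation:
Tracking all object holders:
Start: ticket:Wendy, mirror:Xander, coin:Uma
Event 1 (swap ticket<->coin: now ticket:Uma, coin:Wendy). State: ticket:Uma, mirror:Xander, coin:Wendy
Event 2 (give ticket: Uma -> Xander). State: ticket:Xander, mirror:Xander, coin:Wendy
Event 3 (give ticket: Xander -> Wendy). State: ticket:Wendy, mirror:Xander, coin:Wendy
Event 4 (give ticket: Wendy -> Alice). State: ticket:Alice, mirror:Xander, coin:Wendy
Event 5 (swap ticket<->mirror: now ticket:Xander, mirror:Alice). State: ticket:Xander, mirror:Alice, coin:Wendy
Event 6 (give ticket: Xander -> Uma). State: ticket:Uma, mirror:Alice, coin:Wendy
Event 7 (give ticket: Uma -> Dave). State: ticket:Dave, mirror:Alice, coin:Wendy

Final state: ticket:Dave, mirror:Alice, coin:Wendy
The ticket is held by Dave.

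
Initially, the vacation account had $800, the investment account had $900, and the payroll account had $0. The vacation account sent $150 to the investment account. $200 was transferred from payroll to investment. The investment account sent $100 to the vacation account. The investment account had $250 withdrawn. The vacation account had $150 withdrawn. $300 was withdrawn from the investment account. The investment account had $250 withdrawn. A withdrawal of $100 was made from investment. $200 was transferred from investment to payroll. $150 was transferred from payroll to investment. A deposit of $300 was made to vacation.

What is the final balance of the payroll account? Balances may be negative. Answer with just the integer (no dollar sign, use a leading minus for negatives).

Answer: -150

Derivation:
Tracking account balances step by step:
Start: vacation=800, investment=900, payroll=0
Event 1 (transfer 150 vacation -> investment): vacation: 800 - 150 = 650, investment: 900 + 150 = 1050. Balances: vacation=650, investment=1050, payroll=0
Event 2 (transfer 200 payroll -> investment): payroll: 0 - 200 = -200, investment: 1050 + 200 = 1250. Balances: vacation=650, investment=1250, payroll=-200
Event 3 (transfer 100 investment -> vacation): investment: 1250 - 100 = 1150, vacation: 650 + 100 = 750. Balances: vacation=750, investment=1150, payroll=-200
Event 4 (withdraw 250 from investment): investment: 1150 - 250 = 900. Balances: vacation=750, investment=900, payroll=-200
Event 5 (withdraw 150 from vacation): vacation: 750 - 150 = 600. Balances: vacation=600, investment=900, payroll=-200
Event 6 (withdraw 300 from investment): investment: 900 - 300 = 600. Balances: vacation=600, investment=600, payroll=-200
Event 7 (withdraw 250 from investment): investment: 600 - 250 = 350. Balances: vacation=600, investment=350, payroll=-200
Event 8 (withdraw 100 from investment): investment: 350 - 100 = 250. Balances: vacation=600, investment=250, payroll=-200
Event 9 (transfer 200 investment -> payroll): investment: 250 - 200 = 50, payroll: -200 + 200 = 0. Balances: vacation=600, investment=50, payroll=0
Event 10 (transfer 150 payroll -> investment): payroll: 0 - 150 = -150, investment: 50 + 150 = 200. Balances: vacation=600, investment=200, payroll=-150
Event 11 (deposit 300 to vacation): vacation: 600 + 300 = 900. Balances: vacation=900, investment=200, payroll=-150

Final balance of payroll: -150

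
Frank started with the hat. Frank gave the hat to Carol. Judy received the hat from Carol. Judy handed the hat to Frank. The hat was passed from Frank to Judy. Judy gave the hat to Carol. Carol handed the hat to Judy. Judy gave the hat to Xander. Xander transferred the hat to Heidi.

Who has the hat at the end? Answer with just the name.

Tracking the hat through each event:
Start: Frank has the hat.
After event 1: Carol has the hat.
After event 2: Judy has the hat.
After event 3: Frank has the hat.
After event 4: Judy has the hat.
After event 5: Carol has the hat.
After event 6: Judy has the hat.
After event 7: Xander has the hat.
After event 8: Heidi has the hat.

Answer: Heidi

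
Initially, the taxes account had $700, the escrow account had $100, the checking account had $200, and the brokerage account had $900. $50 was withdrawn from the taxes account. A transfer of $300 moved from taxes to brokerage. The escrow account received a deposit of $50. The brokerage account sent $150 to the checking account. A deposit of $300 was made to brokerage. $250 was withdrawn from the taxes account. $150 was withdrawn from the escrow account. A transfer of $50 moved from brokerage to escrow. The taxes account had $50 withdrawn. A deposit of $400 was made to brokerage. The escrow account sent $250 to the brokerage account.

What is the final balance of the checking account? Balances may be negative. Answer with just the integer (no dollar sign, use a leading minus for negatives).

Tracking account balances step by step:
Start: taxes=700, escrow=100, checking=200, brokerage=900
Event 1 (withdraw 50 from taxes): taxes: 700 - 50 = 650. Balances: taxes=650, escrow=100, checking=200, brokerage=900
Event 2 (transfer 300 taxes -> brokerage): taxes: 650 - 300 = 350, brokerage: 900 + 300 = 1200. Balances: taxes=350, escrow=100, checking=200, brokerage=1200
Event 3 (deposit 50 to escrow): escrow: 100 + 50 = 150. Balances: taxes=350, escrow=150, checking=200, brokerage=1200
Event 4 (transfer 150 brokerage -> checking): brokerage: 1200 - 150 = 1050, checking: 200 + 150 = 350. Balances: taxes=350, escrow=150, checking=350, brokerage=1050
Event 5 (deposit 300 to brokerage): brokerage: 1050 + 300 = 1350. Balances: taxes=350, escrow=150, checking=350, brokerage=1350
Event 6 (withdraw 250 from taxes): taxes: 350 - 250 = 100. Balances: taxes=100, escrow=150, checking=350, brokerage=1350
Event 7 (withdraw 150 from escrow): escrow: 150 - 150 = 0. Balances: taxes=100, escrow=0, checking=350, brokerage=1350
Event 8 (transfer 50 brokerage -> escrow): brokerage: 1350 - 50 = 1300, escrow: 0 + 50 = 50. Balances: taxes=100, escrow=50, checking=350, brokerage=1300
Event 9 (withdraw 50 from taxes): taxes: 100 - 50 = 50. Balances: taxes=50, escrow=50, checking=350, brokerage=1300
Event 10 (deposit 400 to brokerage): brokerage: 1300 + 400 = 1700. Balances: taxes=50, escrow=50, checking=350, brokerage=1700
Event 11 (transfer 250 escrow -> brokerage): escrow: 50 - 250 = -200, brokerage: 1700 + 250 = 1950. Balances: taxes=50, escrow=-200, checking=350, brokerage=1950

Final balance of checking: 350

Answer: 350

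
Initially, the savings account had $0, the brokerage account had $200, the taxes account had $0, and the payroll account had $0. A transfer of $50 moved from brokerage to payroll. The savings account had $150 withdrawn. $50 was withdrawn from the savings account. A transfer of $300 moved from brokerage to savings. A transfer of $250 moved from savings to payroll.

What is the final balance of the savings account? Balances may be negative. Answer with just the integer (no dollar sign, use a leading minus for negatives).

Tracking account balances step by step:
Start: savings=0, brokerage=200, taxes=0, payroll=0
Event 1 (transfer 50 brokerage -> payroll): brokerage: 200 - 50 = 150, payroll: 0 + 50 = 50. Balances: savings=0, brokerage=150, taxes=0, payroll=50
Event 2 (withdraw 150 from savings): savings: 0 - 150 = -150. Balances: savings=-150, brokerage=150, taxes=0, payroll=50
Event 3 (withdraw 50 from savings): savings: -150 - 50 = -200. Balances: savings=-200, brokerage=150, taxes=0, payroll=50
Event 4 (transfer 300 brokerage -> savings): brokerage: 150 - 300 = -150, savings: -200 + 300 = 100. Balances: savings=100, brokerage=-150, taxes=0, payroll=50
Event 5 (transfer 250 savings -> payroll): savings: 100 - 250 = -150, payroll: 50 + 250 = 300. Balances: savings=-150, brokerage=-150, taxes=0, payroll=300

Final balance of savings: -150

Answer: -150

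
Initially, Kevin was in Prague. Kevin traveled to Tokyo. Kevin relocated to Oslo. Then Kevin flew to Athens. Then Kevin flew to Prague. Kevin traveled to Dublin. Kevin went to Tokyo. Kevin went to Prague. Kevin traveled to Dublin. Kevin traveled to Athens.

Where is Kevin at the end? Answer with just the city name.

Answer: Athens

Derivation:
Tracking Kevin's location:
Start: Kevin is in Prague.
After move 1: Prague -> Tokyo. Kevin is in Tokyo.
After move 2: Tokyo -> Oslo. Kevin is in Oslo.
After move 3: Oslo -> Athens. Kevin is in Athens.
After move 4: Athens -> Prague. Kevin is in Prague.
After move 5: Prague -> Dublin. Kevin is in Dublin.
After move 6: Dublin -> Tokyo. Kevin is in Tokyo.
After move 7: Tokyo -> Prague. Kevin is in Prague.
After move 8: Prague -> Dublin. Kevin is in Dublin.
After move 9: Dublin -> Athens. Kevin is in Athens.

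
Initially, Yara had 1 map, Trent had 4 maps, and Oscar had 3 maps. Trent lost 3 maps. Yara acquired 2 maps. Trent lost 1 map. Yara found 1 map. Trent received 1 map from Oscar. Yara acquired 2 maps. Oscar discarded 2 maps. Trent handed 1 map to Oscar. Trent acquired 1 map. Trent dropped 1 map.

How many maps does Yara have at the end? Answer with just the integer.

Tracking counts step by step:
Start: Yara=1, Trent=4, Oscar=3
Event 1 (Trent -3): Trent: 4 -> 1. State: Yara=1, Trent=1, Oscar=3
Event 2 (Yara +2): Yara: 1 -> 3. State: Yara=3, Trent=1, Oscar=3
Event 3 (Trent -1): Trent: 1 -> 0. State: Yara=3, Trent=0, Oscar=3
Event 4 (Yara +1): Yara: 3 -> 4. State: Yara=4, Trent=0, Oscar=3
Event 5 (Oscar -> Trent, 1): Oscar: 3 -> 2, Trent: 0 -> 1. State: Yara=4, Trent=1, Oscar=2
Event 6 (Yara +2): Yara: 4 -> 6. State: Yara=6, Trent=1, Oscar=2
Event 7 (Oscar -2): Oscar: 2 -> 0. State: Yara=6, Trent=1, Oscar=0
Event 8 (Trent -> Oscar, 1): Trent: 1 -> 0, Oscar: 0 -> 1. State: Yara=6, Trent=0, Oscar=1
Event 9 (Trent +1): Trent: 0 -> 1. State: Yara=6, Trent=1, Oscar=1
Event 10 (Trent -1): Trent: 1 -> 0. State: Yara=6, Trent=0, Oscar=1

Yara's final count: 6

Answer: 6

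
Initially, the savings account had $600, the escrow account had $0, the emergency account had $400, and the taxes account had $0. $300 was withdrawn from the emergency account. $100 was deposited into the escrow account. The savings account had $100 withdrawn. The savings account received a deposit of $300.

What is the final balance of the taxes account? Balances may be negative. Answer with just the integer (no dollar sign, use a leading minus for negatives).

Answer: 0

Derivation:
Tracking account balances step by step:
Start: savings=600, escrow=0, emergency=400, taxes=0
Event 1 (withdraw 300 from emergency): emergency: 400 - 300 = 100. Balances: savings=600, escrow=0, emergency=100, taxes=0
Event 2 (deposit 100 to escrow): escrow: 0 + 100 = 100. Balances: savings=600, escrow=100, emergency=100, taxes=0
Event 3 (withdraw 100 from savings): savings: 600 - 100 = 500. Balances: savings=500, escrow=100, emergency=100, taxes=0
Event 4 (deposit 300 to savings): savings: 500 + 300 = 800. Balances: savings=800, escrow=100, emergency=100, taxes=0

Final balance of taxes: 0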